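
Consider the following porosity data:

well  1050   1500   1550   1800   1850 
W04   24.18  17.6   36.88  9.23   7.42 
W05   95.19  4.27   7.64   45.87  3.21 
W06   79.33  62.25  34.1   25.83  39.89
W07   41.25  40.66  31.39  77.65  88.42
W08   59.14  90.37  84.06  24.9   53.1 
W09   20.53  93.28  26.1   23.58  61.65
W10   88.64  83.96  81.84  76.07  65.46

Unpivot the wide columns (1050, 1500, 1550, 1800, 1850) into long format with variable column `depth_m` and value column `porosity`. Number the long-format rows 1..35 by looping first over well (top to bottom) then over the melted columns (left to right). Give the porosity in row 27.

93.28

35 rows total (7 × 5). Row 27: index ⌊(27-1)/5⌋ = 5 into well → W09; (27-1) mod 5 = 1 into the melted columns → 1500.
So row 27 is (W09, 1500, 93.28); porosity = 93.28.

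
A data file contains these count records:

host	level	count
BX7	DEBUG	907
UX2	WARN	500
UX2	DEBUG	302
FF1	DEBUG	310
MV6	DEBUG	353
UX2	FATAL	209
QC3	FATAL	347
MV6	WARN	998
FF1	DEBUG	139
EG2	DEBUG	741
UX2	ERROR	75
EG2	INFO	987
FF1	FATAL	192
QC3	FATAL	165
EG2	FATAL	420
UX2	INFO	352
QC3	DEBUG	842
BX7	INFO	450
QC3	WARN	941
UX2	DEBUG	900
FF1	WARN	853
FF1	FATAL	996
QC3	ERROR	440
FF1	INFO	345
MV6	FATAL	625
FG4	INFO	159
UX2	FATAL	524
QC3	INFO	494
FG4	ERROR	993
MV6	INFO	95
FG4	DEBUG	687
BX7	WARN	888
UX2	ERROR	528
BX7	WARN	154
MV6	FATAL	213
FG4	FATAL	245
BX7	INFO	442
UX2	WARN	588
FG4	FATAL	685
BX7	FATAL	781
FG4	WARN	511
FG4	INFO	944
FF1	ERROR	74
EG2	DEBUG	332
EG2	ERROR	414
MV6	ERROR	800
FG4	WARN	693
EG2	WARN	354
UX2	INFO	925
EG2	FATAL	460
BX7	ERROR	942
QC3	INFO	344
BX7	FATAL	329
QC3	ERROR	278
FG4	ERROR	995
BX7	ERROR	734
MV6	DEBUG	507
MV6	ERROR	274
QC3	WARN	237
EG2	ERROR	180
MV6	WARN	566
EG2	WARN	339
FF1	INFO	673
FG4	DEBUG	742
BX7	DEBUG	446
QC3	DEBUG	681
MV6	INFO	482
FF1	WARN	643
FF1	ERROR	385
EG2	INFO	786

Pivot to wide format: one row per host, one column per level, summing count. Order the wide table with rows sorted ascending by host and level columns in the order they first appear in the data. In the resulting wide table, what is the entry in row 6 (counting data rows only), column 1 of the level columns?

1523

With rows sorted ascending by host, row 6 is host=QC3. level columns in first-appearance order: DEBUG, WARN, FATAL, ERROR, INFO; column 1 is DEBUG.
Long rows with host=QC3, level=DEBUG: 842 + 681 = 1523.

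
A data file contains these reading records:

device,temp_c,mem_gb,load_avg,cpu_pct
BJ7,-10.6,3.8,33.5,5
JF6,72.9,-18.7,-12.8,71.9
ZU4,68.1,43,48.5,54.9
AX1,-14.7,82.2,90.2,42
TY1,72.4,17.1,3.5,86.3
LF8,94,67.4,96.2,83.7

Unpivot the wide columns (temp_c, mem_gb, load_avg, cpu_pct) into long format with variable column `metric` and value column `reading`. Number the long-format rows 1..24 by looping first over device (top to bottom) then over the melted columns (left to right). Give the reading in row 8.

71.9

24 rows total (6 × 4). Row 8: index ⌊(8-1)/4⌋ = 1 into device → JF6; (8-1) mod 4 = 3 into the melted columns → cpu_pct.
So row 8 is (JF6, cpu_pct, 71.9); reading = 71.9.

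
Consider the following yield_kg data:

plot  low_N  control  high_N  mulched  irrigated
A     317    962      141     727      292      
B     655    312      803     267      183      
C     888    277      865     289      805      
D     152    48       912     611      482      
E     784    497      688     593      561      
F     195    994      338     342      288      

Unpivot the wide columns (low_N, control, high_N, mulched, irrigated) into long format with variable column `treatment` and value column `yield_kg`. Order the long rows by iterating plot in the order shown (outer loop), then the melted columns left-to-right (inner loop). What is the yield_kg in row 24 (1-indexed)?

593

30 rows total (6 × 5). Row 24: index ⌊(24-1)/5⌋ = 4 into plot → E; (24-1) mod 5 = 3 into the melted columns → mulched.
So row 24 is (E, mulched, 593); yield_kg = 593.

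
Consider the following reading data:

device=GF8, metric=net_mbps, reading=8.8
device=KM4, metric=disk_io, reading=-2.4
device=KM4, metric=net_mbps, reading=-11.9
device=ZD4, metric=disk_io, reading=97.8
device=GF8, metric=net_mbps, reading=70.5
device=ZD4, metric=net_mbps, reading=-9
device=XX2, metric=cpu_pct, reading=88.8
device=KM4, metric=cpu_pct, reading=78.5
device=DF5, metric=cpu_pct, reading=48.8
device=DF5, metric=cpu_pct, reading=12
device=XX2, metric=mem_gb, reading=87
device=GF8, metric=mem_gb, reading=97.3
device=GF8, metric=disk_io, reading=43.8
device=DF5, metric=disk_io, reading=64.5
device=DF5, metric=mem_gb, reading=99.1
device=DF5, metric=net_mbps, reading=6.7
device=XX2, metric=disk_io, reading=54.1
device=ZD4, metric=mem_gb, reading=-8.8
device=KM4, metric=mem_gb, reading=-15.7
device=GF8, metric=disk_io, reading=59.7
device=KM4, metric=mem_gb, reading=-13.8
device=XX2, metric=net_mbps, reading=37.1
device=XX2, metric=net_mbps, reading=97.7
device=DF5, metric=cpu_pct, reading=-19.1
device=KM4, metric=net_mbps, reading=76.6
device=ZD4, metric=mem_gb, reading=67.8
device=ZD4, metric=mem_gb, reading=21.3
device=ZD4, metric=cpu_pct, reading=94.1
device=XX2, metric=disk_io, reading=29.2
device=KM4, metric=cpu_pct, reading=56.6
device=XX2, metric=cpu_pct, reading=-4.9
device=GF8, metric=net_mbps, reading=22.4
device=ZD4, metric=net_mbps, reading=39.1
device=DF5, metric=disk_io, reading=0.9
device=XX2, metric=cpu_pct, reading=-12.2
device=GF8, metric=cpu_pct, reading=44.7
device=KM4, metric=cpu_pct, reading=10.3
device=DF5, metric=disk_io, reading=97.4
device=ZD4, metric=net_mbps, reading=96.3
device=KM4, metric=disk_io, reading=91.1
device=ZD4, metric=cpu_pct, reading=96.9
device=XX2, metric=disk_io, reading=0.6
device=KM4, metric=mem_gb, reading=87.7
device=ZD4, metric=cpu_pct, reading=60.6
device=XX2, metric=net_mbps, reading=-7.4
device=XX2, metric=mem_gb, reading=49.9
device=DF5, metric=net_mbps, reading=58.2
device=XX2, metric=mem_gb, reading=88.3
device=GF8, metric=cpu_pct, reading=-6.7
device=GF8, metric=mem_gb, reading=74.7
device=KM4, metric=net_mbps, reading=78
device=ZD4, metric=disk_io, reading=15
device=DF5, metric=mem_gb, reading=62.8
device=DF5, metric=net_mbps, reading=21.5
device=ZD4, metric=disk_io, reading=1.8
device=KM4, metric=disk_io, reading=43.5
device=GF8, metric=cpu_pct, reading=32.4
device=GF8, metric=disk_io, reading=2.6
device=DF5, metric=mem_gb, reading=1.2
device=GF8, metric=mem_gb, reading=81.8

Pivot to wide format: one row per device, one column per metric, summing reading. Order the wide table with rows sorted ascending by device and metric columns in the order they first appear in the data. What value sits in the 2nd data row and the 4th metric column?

With rows sorted ascending by device, row 2 is device=GF8. metric columns in first-appearance order: net_mbps, disk_io, cpu_pct, mem_gb; column 4 is mem_gb.
Long rows with device=GF8, metric=mem_gb: 97.3 + 74.7 + 81.8 = 253.8.

253.8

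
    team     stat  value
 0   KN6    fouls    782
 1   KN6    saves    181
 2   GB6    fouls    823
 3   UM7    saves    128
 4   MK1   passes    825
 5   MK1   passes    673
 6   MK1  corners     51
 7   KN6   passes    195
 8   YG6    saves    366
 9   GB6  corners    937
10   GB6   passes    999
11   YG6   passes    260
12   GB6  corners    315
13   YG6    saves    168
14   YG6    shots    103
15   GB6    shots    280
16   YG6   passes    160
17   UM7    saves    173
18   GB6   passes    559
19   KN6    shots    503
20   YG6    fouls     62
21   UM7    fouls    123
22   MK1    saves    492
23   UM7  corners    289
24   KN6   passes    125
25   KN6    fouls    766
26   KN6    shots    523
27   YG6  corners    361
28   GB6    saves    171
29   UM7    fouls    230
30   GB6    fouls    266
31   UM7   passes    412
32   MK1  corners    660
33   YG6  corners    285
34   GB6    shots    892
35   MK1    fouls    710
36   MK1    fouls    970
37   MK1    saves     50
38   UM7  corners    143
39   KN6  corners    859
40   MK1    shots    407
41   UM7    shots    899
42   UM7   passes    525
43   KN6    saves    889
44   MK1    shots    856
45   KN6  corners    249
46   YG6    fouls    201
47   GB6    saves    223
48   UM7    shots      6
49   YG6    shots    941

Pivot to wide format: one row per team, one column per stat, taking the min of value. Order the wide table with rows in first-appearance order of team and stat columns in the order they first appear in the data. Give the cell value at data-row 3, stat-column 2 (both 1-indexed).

128

With rows in first-appearance order of team, row 3 is team=UM7. stat columns in first-appearance order: fouls, saves, passes, corners, shots; column 2 is saves.
Long rows with team=UM7, stat=saves: min(128, 173) = 128.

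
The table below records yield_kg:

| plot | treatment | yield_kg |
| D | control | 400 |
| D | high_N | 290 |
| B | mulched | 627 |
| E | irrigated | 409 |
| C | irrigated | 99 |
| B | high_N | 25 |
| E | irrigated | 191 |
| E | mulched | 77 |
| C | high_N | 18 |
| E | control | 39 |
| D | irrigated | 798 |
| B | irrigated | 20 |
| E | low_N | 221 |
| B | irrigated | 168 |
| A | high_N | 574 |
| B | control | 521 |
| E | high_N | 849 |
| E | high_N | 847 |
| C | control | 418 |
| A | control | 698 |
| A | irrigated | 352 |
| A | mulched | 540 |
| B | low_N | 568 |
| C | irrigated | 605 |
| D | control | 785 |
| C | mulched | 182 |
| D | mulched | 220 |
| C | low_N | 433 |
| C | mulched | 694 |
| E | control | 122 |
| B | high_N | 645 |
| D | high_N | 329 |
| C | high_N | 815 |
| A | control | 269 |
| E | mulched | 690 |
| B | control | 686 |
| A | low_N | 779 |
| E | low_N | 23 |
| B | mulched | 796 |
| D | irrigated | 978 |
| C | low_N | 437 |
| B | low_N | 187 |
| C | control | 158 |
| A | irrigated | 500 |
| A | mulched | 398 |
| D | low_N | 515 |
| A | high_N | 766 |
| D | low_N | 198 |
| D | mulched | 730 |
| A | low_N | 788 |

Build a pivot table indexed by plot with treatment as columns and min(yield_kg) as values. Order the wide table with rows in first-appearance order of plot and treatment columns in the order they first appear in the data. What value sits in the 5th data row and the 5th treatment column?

With rows in first-appearance order of plot, row 5 is plot=A. treatment columns in first-appearance order: control, high_N, mulched, irrigated, low_N; column 5 is low_N.
Long rows with plot=A, treatment=low_N: min(779, 788) = 779.

779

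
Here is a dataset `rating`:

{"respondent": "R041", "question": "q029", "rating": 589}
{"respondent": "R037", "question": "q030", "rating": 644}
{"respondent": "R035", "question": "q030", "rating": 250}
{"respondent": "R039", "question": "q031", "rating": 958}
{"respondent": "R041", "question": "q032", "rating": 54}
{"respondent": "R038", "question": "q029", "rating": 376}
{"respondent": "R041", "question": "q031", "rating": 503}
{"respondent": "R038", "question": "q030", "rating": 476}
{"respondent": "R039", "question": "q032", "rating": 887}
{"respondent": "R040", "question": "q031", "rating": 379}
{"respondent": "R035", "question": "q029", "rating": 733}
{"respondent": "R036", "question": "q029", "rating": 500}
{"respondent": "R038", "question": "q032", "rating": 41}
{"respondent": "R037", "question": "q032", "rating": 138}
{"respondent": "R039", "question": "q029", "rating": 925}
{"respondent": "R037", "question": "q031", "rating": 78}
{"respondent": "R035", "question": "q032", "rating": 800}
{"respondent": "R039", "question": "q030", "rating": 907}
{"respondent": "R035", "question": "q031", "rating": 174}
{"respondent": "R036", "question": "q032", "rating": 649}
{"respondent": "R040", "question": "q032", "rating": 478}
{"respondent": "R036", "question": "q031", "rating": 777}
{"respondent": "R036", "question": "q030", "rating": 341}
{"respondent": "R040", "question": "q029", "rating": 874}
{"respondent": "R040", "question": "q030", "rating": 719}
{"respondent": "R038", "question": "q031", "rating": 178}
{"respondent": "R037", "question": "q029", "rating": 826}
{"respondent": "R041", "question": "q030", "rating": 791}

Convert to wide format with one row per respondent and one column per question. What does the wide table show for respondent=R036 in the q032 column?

649

Wide layout: rows indexed by respondent, columns are the 4 distinct question values (q029, q030, q031, q032).
Cell (respondent=R036, question=q032) draws from the long row where respondent=R036 and question=q032, which has rating=649.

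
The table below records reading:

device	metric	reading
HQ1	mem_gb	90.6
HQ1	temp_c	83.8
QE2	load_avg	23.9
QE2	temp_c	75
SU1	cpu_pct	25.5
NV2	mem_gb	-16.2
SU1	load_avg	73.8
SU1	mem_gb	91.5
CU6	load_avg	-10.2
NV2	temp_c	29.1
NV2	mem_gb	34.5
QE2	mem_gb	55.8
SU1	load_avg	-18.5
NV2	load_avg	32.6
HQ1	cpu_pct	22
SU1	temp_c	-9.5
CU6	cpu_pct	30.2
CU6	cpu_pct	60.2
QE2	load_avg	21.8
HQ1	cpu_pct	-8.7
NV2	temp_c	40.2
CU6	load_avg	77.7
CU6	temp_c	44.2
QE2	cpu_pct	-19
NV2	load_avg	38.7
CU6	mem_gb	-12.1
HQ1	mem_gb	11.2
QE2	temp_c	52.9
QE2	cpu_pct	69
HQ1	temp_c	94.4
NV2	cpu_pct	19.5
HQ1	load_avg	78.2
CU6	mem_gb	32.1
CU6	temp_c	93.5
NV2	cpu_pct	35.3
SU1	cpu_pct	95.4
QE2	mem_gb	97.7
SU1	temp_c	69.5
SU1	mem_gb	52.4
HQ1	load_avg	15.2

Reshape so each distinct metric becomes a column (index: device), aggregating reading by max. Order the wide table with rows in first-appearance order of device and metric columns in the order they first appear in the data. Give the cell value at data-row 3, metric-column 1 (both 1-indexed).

With rows in first-appearance order of device, row 3 is device=SU1. metric columns in first-appearance order: mem_gb, temp_c, load_avg, cpu_pct; column 1 is mem_gb.
Long rows with device=SU1, metric=mem_gb: max(91.5, 52.4) = 91.5.

91.5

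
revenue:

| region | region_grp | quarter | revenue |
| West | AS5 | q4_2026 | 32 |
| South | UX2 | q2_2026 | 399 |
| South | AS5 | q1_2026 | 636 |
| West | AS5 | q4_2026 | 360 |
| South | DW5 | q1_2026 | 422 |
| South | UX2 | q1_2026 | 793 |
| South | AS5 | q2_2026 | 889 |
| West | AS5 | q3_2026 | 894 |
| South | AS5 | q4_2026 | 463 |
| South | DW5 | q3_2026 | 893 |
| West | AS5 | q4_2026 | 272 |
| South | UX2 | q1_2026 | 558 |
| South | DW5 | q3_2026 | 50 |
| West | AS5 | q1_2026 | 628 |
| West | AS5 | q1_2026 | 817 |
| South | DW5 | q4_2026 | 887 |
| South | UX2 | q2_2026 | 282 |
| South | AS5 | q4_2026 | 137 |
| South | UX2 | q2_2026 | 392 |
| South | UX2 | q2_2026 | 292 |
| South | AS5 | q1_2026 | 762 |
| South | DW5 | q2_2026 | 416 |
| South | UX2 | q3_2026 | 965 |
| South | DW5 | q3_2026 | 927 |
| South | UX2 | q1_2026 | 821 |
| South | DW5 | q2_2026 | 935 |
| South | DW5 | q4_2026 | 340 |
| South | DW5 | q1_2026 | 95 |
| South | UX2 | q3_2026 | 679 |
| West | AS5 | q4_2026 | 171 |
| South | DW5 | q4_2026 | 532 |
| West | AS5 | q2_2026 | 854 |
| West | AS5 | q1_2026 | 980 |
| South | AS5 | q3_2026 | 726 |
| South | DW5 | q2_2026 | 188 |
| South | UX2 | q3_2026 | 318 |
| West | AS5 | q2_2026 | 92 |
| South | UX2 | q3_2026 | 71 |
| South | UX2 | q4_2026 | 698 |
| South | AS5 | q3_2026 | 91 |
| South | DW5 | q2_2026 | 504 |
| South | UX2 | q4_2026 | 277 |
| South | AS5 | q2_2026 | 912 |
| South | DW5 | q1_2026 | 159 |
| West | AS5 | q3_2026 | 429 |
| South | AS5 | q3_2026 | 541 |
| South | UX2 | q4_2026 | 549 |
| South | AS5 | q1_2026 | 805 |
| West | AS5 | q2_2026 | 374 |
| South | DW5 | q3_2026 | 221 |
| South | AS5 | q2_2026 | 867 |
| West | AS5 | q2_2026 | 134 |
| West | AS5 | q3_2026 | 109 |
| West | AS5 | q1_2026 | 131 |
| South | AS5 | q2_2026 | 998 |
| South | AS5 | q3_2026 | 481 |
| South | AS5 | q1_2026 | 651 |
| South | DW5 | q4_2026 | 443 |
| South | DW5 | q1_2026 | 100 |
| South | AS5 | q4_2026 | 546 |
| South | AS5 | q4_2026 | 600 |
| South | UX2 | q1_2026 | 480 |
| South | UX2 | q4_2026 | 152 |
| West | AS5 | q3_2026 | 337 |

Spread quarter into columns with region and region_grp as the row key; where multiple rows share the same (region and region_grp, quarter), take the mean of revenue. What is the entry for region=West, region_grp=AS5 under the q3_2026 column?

442.25

Rows with region=West, region_grp=AS5 and quarter=q3_2026: revenue values are 894, 429, 109, 337.
(894 + 429 + 109 + 337) / 4 = 442.25.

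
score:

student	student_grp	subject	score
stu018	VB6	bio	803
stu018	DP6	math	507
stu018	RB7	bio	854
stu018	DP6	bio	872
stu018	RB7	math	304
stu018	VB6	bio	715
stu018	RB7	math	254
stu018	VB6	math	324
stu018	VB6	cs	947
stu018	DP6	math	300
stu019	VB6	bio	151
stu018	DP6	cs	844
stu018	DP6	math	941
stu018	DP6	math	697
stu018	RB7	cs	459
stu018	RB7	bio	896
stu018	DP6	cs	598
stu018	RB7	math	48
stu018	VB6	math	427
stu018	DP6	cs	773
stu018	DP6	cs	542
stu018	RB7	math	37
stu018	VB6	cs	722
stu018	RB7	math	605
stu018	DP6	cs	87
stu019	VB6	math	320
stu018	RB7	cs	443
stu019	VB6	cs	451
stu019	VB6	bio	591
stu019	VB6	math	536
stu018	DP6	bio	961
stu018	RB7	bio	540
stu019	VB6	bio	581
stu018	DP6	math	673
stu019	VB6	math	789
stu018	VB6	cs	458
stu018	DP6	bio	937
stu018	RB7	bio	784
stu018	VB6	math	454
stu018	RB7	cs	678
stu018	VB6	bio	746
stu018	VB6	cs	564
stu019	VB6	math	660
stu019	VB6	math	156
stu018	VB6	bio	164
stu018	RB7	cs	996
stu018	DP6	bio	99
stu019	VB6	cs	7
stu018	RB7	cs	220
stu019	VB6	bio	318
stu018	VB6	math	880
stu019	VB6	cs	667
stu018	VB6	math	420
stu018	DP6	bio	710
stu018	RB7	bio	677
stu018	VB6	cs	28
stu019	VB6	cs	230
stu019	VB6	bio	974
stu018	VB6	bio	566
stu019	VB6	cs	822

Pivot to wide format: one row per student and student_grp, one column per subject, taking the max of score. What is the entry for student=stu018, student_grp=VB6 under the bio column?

803

Rows with student=stu018, student_grp=VB6 and subject=bio: score values are 803, 715, 746, 164, 566.
max(803, 715, 746, 164, 566) = 803.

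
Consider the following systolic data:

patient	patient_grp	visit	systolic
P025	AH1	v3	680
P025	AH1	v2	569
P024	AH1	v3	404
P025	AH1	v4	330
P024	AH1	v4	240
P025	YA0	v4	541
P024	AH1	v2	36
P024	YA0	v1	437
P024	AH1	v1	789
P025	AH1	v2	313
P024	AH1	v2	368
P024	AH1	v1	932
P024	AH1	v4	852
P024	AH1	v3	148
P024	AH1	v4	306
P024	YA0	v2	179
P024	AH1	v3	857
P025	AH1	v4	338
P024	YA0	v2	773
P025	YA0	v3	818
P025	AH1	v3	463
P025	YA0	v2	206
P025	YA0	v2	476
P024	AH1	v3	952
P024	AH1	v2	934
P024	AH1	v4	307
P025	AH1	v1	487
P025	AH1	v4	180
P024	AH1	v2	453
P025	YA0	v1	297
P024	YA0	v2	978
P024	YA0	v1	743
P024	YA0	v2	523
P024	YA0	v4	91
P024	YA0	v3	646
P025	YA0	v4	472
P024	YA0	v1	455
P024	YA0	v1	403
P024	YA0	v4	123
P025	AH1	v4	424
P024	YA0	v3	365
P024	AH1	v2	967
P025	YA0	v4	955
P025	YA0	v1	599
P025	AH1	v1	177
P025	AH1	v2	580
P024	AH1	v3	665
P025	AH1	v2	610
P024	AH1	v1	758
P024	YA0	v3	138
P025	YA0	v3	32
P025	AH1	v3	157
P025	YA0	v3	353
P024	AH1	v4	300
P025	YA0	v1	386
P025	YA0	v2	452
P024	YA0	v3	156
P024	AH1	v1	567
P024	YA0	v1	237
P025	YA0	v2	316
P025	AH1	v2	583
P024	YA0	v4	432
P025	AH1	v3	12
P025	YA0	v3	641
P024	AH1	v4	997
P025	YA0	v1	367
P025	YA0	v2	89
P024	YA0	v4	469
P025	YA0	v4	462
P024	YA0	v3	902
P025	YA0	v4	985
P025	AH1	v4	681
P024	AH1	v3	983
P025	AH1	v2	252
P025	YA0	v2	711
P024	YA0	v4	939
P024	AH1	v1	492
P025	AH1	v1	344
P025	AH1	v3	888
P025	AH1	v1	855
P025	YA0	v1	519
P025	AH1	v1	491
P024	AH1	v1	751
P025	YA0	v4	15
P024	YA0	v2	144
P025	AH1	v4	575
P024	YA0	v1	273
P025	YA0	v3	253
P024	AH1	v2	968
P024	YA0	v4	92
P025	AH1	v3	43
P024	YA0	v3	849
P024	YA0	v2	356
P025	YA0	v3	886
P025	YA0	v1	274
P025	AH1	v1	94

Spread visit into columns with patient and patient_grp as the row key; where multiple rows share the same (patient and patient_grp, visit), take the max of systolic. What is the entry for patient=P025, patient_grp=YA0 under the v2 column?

Rows with patient=P025, patient_grp=YA0 and visit=v2: systolic values are 206, 476, 452, 316, 89, 711.
max(206, 476, 452, 316, 89, 711) = 711.

711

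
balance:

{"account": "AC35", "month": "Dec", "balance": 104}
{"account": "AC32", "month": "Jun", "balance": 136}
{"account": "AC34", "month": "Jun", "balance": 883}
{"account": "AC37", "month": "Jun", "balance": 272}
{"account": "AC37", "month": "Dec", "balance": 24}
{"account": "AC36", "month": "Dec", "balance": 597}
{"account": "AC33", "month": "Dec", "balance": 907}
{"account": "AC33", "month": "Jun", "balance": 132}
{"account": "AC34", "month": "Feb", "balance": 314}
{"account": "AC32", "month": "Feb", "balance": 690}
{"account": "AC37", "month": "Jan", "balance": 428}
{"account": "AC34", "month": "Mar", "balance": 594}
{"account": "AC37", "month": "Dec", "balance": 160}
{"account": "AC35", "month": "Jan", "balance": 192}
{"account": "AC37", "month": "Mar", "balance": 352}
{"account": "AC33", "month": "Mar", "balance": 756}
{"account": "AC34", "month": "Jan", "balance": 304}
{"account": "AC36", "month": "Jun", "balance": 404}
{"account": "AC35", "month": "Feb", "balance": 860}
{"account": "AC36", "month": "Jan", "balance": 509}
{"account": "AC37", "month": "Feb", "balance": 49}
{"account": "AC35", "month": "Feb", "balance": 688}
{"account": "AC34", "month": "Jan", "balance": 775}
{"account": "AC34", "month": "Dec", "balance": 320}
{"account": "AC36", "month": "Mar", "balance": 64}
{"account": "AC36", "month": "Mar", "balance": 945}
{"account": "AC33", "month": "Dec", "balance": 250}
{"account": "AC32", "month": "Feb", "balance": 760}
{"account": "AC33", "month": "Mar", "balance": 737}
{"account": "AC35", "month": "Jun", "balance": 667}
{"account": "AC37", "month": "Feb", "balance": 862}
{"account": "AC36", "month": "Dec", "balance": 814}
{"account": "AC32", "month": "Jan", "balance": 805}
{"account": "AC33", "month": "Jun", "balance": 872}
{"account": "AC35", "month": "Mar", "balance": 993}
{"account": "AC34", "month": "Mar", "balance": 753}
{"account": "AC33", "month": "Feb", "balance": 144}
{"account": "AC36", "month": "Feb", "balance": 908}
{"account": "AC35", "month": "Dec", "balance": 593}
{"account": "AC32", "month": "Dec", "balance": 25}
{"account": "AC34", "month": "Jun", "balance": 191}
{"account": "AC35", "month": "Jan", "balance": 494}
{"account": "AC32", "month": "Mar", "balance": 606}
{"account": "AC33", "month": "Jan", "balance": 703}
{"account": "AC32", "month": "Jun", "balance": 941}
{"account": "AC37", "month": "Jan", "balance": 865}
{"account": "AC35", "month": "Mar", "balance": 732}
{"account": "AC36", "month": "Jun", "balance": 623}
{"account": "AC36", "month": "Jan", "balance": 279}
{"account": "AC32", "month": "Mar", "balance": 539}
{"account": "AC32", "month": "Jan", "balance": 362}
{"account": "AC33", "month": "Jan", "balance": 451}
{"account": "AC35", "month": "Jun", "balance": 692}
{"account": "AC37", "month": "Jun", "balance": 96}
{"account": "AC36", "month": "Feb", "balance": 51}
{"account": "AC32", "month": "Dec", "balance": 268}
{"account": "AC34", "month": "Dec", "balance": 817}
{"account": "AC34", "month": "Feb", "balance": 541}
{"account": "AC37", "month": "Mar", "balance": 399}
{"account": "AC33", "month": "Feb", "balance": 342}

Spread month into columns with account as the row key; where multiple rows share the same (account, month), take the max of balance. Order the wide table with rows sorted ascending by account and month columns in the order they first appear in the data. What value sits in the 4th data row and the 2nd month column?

With rows sorted ascending by account, row 4 is account=AC35. month columns in first-appearance order: Dec, Jun, Feb, Jan, Mar; column 2 is Jun.
Long rows with account=AC35, month=Jun: max(667, 692) = 692.

692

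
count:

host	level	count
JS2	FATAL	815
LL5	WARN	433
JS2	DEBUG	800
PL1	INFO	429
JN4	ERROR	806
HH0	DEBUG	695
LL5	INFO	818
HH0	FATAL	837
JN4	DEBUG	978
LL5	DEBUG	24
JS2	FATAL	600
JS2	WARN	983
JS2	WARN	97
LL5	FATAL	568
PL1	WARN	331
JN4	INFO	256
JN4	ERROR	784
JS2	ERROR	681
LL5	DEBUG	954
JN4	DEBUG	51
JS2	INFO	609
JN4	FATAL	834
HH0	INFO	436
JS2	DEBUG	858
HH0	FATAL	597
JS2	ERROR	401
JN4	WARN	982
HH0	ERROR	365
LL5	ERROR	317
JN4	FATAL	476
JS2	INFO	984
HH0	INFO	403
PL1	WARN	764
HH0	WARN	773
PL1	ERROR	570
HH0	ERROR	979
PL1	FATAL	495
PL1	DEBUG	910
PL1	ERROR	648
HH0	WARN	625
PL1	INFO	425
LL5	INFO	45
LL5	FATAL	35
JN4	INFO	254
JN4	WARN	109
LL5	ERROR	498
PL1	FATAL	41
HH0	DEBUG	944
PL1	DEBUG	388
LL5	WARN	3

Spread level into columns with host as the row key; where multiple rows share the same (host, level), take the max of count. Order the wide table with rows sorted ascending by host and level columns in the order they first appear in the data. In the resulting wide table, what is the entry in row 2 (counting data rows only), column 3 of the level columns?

With rows sorted ascending by host, row 2 is host=JN4. level columns in first-appearance order: FATAL, WARN, DEBUG, INFO, ERROR; column 3 is DEBUG.
Long rows with host=JN4, level=DEBUG: max(978, 51) = 978.

978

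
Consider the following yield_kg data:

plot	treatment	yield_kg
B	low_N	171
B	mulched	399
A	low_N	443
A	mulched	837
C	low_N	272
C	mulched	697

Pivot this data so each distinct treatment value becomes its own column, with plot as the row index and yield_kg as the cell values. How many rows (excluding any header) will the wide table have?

3

3 distinct plot values → 3 rows.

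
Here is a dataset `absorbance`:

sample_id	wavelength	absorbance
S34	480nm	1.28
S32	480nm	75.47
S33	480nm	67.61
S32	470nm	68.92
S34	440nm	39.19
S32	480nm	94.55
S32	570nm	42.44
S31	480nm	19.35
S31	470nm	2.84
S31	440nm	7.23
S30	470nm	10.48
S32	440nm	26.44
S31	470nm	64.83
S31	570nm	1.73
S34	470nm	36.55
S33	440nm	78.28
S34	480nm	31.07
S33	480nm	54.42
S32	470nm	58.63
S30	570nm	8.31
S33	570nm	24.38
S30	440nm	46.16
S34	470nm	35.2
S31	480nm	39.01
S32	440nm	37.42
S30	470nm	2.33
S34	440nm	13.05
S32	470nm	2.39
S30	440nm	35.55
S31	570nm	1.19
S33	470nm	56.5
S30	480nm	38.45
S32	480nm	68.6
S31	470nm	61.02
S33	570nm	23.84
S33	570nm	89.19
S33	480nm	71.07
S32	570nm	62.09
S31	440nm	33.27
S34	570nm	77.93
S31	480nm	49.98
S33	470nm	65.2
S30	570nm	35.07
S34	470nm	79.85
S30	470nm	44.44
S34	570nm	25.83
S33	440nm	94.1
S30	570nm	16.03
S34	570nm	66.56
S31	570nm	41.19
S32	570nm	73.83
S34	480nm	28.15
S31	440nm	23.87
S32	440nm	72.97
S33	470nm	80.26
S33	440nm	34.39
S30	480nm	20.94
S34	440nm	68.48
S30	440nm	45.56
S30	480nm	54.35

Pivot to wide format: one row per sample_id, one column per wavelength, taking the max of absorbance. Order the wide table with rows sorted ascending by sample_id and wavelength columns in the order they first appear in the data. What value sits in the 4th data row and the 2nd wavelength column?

80.26

With rows sorted ascending by sample_id, row 4 is sample_id=S33. wavelength columns in first-appearance order: 480nm, 470nm, 440nm, 570nm; column 2 is 470nm.
Long rows with sample_id=S33, wavelength=470nm: max(56.5, 65.2, 80.26) = 80.26.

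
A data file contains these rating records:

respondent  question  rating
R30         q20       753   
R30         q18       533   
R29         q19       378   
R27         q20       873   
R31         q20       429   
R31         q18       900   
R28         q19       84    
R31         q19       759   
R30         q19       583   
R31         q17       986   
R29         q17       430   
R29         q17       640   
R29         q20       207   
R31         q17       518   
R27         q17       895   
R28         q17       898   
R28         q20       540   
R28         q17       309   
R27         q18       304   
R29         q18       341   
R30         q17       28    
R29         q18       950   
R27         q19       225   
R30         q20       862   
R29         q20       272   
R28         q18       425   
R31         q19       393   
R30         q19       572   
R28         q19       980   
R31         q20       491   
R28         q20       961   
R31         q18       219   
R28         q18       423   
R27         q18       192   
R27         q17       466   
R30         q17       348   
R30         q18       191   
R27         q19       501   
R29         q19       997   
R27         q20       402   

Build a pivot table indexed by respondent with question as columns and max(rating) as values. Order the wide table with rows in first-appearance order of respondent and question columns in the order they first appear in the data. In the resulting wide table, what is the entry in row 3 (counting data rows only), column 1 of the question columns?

With rows in first-appearance order of respondent, row 3 is respondent=R27. question columns in first-appearance order: q20, q18, q19, q17; column 1 is q20.
Long rows with respondent=R27, question=q20: max(873, 402) = 873.

873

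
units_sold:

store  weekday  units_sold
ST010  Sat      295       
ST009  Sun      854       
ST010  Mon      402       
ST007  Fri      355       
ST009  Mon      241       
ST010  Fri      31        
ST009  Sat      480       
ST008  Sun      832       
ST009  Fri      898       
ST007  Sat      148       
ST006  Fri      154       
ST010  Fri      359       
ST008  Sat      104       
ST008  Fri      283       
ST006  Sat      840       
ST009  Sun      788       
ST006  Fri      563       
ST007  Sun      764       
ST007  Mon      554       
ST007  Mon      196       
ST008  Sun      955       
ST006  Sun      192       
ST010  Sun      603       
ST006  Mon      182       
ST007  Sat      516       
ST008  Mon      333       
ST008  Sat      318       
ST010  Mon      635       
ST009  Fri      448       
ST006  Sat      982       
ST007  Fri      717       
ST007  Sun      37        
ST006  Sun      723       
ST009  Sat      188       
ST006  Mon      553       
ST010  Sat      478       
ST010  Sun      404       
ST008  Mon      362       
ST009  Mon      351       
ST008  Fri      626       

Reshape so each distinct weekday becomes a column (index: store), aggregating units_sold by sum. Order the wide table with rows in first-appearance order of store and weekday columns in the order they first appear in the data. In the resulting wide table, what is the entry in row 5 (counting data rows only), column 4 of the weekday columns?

717

With rows in first-appearance order of store, row 5 is store=ST006. weekday columns in first-appearance order: Sat, Sun, Mon, Fri; column 4 is Fri.
Long rows with store=ST006, weekday=Fri: 154 + 563 = 717.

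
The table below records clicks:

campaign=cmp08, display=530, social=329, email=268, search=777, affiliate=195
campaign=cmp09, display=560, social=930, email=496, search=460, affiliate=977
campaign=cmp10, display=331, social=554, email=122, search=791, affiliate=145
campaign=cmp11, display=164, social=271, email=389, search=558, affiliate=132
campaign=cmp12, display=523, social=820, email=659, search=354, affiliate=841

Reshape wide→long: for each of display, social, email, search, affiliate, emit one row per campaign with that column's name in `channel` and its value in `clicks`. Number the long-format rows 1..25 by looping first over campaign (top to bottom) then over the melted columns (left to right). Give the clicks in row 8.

496

25 rows total (5 × 5). Row 8: index ⌊(8-1)/5⌋ = 1 into campaign → cmp09; (8-1) mod 5 = 2 into the melted columns → email.
So row 8 is (cmp09, email, 496); clicks = 496.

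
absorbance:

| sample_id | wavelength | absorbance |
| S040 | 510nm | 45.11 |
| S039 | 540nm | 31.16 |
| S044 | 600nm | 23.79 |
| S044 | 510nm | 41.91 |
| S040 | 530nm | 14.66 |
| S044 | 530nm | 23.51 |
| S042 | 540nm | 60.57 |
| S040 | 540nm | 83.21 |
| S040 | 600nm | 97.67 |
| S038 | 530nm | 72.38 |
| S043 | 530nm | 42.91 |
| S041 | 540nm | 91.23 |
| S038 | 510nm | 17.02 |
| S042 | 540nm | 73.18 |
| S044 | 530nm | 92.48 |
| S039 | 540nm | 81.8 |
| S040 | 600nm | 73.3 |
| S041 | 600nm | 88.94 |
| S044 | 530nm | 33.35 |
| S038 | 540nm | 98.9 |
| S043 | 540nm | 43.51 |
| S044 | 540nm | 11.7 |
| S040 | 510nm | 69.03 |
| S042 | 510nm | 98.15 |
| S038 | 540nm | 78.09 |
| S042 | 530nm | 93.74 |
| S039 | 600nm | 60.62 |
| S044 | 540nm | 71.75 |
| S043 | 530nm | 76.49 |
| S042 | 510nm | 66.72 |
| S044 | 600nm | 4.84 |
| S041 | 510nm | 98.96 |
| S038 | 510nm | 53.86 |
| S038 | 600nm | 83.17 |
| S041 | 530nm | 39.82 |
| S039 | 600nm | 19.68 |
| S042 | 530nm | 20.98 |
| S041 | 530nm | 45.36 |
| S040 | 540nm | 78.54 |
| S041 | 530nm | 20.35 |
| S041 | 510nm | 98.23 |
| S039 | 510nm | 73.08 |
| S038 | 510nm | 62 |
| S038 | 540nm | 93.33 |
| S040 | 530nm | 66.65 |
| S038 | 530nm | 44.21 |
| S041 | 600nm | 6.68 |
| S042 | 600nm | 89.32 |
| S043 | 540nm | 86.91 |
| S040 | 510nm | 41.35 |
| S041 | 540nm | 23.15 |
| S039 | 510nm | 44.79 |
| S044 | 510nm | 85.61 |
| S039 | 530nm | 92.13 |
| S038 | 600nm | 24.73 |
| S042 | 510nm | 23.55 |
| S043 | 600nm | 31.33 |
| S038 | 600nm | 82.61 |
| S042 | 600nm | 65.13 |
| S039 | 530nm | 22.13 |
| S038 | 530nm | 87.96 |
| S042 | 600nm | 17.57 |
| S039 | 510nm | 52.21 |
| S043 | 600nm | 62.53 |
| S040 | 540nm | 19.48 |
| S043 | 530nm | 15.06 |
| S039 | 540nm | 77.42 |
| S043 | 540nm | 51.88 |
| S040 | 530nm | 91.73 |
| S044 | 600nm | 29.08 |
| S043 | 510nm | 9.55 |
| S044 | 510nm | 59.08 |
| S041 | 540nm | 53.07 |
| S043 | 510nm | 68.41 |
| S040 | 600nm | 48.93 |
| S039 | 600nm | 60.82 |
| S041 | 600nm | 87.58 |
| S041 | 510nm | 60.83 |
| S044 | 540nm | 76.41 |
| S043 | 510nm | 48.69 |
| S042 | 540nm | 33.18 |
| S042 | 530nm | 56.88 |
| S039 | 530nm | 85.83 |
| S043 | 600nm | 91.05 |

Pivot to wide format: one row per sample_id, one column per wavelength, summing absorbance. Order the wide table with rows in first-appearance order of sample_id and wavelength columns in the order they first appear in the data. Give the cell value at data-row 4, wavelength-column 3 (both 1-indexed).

172.02

With rows in first-appearance order of sample_id, row 4 is sample_id=S042. wavelength columns in first-appearance order: 510nm, 540nm, 600nm, 530nm; column 3 is 600nm.
Long rows with sample_id=S042, wavelength=600nm: 89.32 + 65.13 + 17.57 = 172.02.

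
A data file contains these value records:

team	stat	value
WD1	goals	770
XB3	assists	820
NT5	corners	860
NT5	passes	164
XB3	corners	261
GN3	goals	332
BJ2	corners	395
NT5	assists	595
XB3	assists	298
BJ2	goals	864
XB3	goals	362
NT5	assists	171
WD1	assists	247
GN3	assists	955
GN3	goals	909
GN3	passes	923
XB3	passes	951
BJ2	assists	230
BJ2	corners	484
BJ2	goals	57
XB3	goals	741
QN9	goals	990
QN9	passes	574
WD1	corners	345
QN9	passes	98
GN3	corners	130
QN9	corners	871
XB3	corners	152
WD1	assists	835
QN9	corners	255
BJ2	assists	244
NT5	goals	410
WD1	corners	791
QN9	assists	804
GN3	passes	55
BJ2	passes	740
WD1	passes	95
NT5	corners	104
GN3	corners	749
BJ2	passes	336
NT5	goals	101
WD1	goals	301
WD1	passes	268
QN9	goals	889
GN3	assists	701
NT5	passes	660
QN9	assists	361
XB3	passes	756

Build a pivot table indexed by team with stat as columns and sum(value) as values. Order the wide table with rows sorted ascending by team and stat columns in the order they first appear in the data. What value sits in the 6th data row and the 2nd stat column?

1118

With rows sorted ascending by team, row 6 is team=XB3. stat columns in first-appearance order: goals, assists, corners, passes; column 2 is assists.
Long rows with team=XB3, stat=assists: 820 + 298 = 1118.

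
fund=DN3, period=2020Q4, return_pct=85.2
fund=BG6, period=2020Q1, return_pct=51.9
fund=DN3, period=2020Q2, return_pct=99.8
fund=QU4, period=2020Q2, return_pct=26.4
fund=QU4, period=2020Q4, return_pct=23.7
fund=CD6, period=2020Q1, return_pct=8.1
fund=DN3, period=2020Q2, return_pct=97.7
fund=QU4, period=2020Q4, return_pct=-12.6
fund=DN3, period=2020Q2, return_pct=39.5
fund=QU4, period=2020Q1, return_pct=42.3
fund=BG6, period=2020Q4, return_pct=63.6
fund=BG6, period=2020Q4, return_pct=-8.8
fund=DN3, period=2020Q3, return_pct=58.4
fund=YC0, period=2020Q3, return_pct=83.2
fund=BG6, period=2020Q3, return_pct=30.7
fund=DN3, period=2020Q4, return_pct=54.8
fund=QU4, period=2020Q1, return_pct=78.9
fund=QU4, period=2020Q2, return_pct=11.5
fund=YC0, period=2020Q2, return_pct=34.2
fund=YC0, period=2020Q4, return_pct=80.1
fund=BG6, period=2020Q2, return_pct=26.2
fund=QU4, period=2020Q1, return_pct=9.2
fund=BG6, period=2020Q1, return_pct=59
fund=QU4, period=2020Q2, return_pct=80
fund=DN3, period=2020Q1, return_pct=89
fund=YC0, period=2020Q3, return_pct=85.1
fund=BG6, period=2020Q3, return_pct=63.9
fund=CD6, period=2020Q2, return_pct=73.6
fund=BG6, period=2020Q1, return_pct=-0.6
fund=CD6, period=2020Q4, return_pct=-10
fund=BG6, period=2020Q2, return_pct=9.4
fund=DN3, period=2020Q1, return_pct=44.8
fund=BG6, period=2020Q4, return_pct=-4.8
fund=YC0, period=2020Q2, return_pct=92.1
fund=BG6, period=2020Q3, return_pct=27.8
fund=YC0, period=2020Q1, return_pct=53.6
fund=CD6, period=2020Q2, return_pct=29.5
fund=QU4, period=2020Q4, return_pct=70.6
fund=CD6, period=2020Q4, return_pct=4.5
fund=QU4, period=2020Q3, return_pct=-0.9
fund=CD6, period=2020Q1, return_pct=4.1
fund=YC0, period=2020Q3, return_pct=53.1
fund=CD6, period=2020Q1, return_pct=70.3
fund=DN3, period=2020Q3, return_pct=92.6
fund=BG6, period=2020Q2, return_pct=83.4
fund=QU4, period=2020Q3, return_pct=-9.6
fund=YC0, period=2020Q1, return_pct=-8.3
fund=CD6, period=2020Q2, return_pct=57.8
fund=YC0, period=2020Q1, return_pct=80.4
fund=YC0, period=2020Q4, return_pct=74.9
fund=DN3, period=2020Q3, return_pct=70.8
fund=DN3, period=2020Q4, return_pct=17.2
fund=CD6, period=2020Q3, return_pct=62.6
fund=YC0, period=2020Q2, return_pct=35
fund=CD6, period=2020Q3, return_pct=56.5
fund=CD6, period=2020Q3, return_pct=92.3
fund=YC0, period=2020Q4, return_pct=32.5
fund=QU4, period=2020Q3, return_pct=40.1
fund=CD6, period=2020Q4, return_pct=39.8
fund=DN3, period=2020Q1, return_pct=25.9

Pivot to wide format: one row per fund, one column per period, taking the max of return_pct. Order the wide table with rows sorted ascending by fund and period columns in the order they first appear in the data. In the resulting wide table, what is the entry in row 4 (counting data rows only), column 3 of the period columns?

With rows sorted ascending by fund, row 4 is fund=QU4. period columns in first-appearance order: 2020Q4, 2020Q1, 2020Q2, 2020Q3; column 3 is 2020Q2.
Long rows with fund=QU4, period=2020Q2: max(26.4, 11.5, 80) = 80.

80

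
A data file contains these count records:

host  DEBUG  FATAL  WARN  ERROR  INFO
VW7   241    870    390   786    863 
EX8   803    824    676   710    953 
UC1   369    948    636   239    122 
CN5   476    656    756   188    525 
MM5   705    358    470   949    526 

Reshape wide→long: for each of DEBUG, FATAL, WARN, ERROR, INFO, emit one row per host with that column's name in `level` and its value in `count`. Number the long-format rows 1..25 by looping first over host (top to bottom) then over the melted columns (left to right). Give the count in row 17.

25 rows total (5 × 5). Row 17: index ⌊(17-1)/5⌋ = 3 into host → CN5; (17-1) mod 5 = 1 into the melted columns → FATAL.
So row 17 is (CN5, FATAL, 656); count = 656.

656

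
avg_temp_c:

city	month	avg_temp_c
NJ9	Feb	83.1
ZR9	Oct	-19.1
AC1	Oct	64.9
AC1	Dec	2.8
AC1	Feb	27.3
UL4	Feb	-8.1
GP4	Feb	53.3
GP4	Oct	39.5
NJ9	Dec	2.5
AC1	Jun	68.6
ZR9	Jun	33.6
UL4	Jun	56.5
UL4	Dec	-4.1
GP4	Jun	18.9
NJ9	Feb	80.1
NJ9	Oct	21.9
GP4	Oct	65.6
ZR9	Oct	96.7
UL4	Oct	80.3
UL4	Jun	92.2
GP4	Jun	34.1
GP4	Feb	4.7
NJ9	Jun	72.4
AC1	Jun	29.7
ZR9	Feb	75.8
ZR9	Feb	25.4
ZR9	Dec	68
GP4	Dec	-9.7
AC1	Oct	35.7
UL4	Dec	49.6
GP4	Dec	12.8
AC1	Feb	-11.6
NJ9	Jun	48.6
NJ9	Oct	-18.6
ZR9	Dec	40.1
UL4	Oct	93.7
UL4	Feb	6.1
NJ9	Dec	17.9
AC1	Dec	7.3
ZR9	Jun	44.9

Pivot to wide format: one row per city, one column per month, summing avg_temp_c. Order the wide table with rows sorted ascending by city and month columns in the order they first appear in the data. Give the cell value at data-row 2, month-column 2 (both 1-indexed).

105.1

With rows sorted ascending by city, row 2 is city=GP4. month columns in first-appearance order: Feb, Oct, Dec, Jun; column 2 is Oct.
Long rows with city=GP4, month=Oct: 39.5 + 65.6 = 105.1.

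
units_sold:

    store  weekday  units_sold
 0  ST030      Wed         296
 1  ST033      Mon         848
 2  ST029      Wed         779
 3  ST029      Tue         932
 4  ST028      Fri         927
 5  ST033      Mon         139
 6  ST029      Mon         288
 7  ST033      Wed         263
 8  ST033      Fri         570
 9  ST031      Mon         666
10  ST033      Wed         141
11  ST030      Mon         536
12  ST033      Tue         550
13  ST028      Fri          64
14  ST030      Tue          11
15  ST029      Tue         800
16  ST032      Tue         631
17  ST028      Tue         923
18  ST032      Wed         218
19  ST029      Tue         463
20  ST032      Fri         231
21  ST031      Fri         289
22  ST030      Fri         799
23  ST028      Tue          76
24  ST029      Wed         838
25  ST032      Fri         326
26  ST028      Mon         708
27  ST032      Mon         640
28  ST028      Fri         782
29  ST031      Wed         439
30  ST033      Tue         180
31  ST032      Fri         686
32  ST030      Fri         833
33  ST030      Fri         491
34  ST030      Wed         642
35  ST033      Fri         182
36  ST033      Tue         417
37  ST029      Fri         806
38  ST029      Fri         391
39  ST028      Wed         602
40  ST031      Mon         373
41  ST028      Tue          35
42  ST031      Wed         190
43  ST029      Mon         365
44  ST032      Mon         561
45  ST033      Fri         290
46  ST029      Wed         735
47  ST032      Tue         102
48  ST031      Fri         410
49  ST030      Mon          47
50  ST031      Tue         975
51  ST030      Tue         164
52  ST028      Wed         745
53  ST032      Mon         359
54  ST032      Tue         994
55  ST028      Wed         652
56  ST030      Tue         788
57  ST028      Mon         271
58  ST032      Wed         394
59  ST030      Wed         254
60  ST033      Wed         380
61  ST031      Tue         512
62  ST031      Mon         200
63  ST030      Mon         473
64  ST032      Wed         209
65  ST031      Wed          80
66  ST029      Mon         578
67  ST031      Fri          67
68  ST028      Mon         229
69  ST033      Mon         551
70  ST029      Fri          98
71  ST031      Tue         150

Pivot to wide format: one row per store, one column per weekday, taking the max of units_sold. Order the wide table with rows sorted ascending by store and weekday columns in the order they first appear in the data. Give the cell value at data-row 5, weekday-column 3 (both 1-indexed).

994

With rows sorted ascending by store, row 5 is store=ST032. weekday columns in first-appearance order: Wed, Mon, Tue, Fri; column 3 is Tue.
Long rows with store=ST032, weekday=Tue: max(631, 102, 994) = 994.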